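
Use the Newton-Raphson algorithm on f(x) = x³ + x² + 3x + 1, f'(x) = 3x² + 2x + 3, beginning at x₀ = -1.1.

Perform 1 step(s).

f(x) = x³ + x² + 3x + 1
f'(x) = 3x² + 2x + 3
x₀ = -1.1

Newton-Raphson formula: x_{n+1} = x_n - f(x_n)/f'(x_n)

Iteration 1:
  f(-1.100000) = -2.421000
  f'(-1.100000) = 4.430000
  x_1 = -1.100000 - (-2.421000)/4.430000 = -0.553499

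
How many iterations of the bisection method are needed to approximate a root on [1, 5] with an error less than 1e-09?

We need (b-a)/2^n ≤ 1e-09
(5 - 1)/2^n ≤ 1e-09
4/2^n ≤ 1e-09
2^n ≥ 4000000000
n ≥ log₂(4000000000) = 31.90
n ≥ 32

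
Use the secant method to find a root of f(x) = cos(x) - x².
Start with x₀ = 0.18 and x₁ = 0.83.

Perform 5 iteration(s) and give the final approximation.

f(x) = cos(x) - x²
x₀ = 0.18, x₁ = 0.83

Secant formula: x_{n+1} = x_n - f(x_n)(x_n - x_{n-1})/(f(x_n) - f(x_{n-1}))

Iteration 1:
  f(0.180000) = 0.951444
  f(0.830000) = -0.014024
  x_2 = 0.830000 - (-0.014024)×(0.830000 - 0.180000)/(-0.014024 - 0.951444)
       = 0.820558
Iteration 2:
  f(0.830000) = -0.014024
  f(0.820558) = 0.008497
  x_3 = 0.820558 - 0.008497×(0.820558 - 0.830000)/(0.008497 - (-0.014024))
       = 0.824121
Iteration 3:
  f(0.820558) = 0.008497
  f(0.824121) = 0.000028
  x_4 = 0.824121 - 0.000028×(0.824121 - 0.820558)/(0.000028 - 0.008497)
       = 0.824132
Iteration 4:
  f(0.824121) = 0.000028
  f(0.824132) = 0.000000
  x_5 = 0.824132 - 0.000000×(0.824132 - 0.824121)/(0.000000 - 0.000028)
       = 0.824132
Iteration 5:
  f(0.824132) = 0.000000
  f(0.824132) = 0.000000
  x_6 = 0.824132 - 0.000000×(0.824132 - 0.824132)/(0.000000 - 0.000000)
       = 0.824132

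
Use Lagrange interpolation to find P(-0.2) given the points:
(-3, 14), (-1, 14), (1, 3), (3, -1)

Lagrange interpolation formula:
P(x) = Σ yᵢ × Lᵢ(x)
where Lᵢ(x) = Π_{j≠i} (x - xⱼ)/(xᵢ - xⱼ)

L_0(-0.2) = (-0.2 - (-1))/(-3 - (-1)) × (-0.2 - 1)/(-3 - 1) × (-0.2 - 3)/(-3 - 3) = -0.064000
L_1(-0.2) = (-0.2 - (-3))/(-1 - (-3)) × (-0.2 - 1)/(-1 - 1) × (-0.2 - 3)/(-1 - 3) = 0.672000
L_2(-0.2) = (-0.2 - (-3))/(1 - (-3)) × (-0.2 - (-1))/(1 - (-1)) × (-0.2 - 3)/(1 - 3) = 0.448000
L_3(-0.2) = (-0.2 - (-3))/(3 - (-3)) × (-0.2 - (-1))/(3 - (-1)) × (-0.2 - 1)/(3 - 1) = -0.056000

P(-0.2) = 14×L_0(-0.2) + 14×L_1(-0.2) + 3×L_2(-0.2) + (-1)×L_3(-0.2)
P(-0.2) = 9.912000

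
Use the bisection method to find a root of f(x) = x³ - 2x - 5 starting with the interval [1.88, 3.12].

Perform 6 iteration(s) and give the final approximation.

f(x) = x³ - 2x - 5
Initial interval: [1.88, 3.12]

Iteration 1:
  c_1 = (1.880000 + 3.120000)/2 = 2.500000
  f(c_1) = f(2.500000) = 5.625000
  f(a) × f(c) < 0, new interval: [1.880000, 2.500000]
Iteration 2:
  c_2 = (1.880000 + 2.500000)/2 = 2.190000
  f(c_2) = f(2.190000) = 1.123459
  f(a) × f(c) < 0, new interval: [1.880000, 2.190000]
Iteration 3:
  c_3 = (1.880000 + 2.190000)/2 = 2.035000
  f(c_3) = f(2.035000) = -0.642607
  f(a) × f(c) ≥ 0, new interval: [2.035000, 2.190000]
Iteration 4:
  c_4 = (2.035000 + 2.190000)/2 = 2.112500
  f(c_4) = f(2.112500) = 0.202361
  f(a) × f(c) < 0, new interval: [2.035000, 2.112500]
Iteration 5:
  c_5 = (2.035000 + 2.112500)/2 = 2.073750
  f(c_5) = f(2.073750) = -0.229464
  f(a) × f(c) ≥ 0, new interval: [2.073750, 2.112500]
Iteration 6:
  c_6 = (2.073750 + 2.112500)/2 = 2.093125
  f(c_6) = f(2.093125) = -0.015909
  f(a) × f(c) ≥ 0, new interval: [2.093125, 2.112500]

After 6 iteration(s), the approximation is c_6 = 2.093125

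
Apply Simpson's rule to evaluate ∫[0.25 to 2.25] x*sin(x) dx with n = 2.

f(x) = x*sin(x)
a = 0.25, b = 2.25, n = 2
h = (b - a)/n = 1.000000

Simpson's rule: (h/3)[f(x₀) + 4f(x₁) + 2f(x₂) + ... + f(xₙ)]

x_0 = 0.2500, f(x_0) = 0.061851, coefficient = 1
x_1 = 1.2500, f(x_1) = 1.186231, coefficient = 4
x_2 = 2.2500, f(x_2) = 1.750665, coefficient = 1

I ≈ (1.000000/3) × 6.557439 = 2.185813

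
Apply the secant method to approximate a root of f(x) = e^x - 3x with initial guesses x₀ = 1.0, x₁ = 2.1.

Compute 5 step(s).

f(x) = e^x - 3x
x₀ = 1.0, x₁ = 2.1

Secant formula: x_{n+1} = x_n - f(x_n)(x_n - x_{n-1})/(f(x_n) - f(x_{n-1}))

Iteration 1:
  f(1.000000) = -0.281718
  f(2.100000) = 1.866170
  x_2 = 2.100000 - 1.866170×(2.100000 - 1.000000)/(1.866170 - (-0.281718))
       = 1.144277
Iteration 2:
  f(2.100000) = 1.866170
  f(1.144277) = -0.292661
  x_3 = 1.144277 - (-0.292661)×(1.144277 - 2.100000)/(-0.292661 - 1.866170)
       = 1.273839
Iteration 3:
  f(1.144277) = -0.292661
  f(1.273839) = -0.246968
  x_4 = 1.273839 - (-0.246968)×(1.273839 - 1.144277)/(-0.246968 - (-0.292661))
       = 1.974120
Iteration 4:
  f(1.273839) = -0.246968
  f(1.974120) = 1.277921
  x_5 = 1.974120 - 1.277921×(1.974120 - 1.273839)/(1.277921 - (-0.246968))
       = 1.387255
Iteration 5:
  f(1.974120) = 1.277921
  f(1.387255) = -0.157921
  x_6 = 1.387255 - (-0.157921)×(1.387255 - 1.974120)/(-0.157921 - 1.277921)
       = 1.451801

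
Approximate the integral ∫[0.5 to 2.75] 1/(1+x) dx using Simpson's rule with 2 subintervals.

f(x) = 1/(1+x)
a = 0.5, b = 2.75, n = 2
h = (b - a)/n = 1.125000

Simpson's rule: (h/3)[f(x₀) + 4f(x₁) + 2f(x₂) + ... + f(xₙ)]

x_0 = 0.5000, f(x_0) = 0.666667, coefficient = 1
x_1 = 1.6250, f(x_1) = 0.380952, coefficient = 4
x_2 = 2.7500, f(x_2) = 0.266667, coefficient = 1

I ≈ (1.125000/3) × 2.457143 = 0.921429
Exact value: 0.916291
Error: 0.005138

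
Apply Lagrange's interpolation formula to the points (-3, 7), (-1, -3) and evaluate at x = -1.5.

Lagrange interpolation formula:
P(x) = Σ yᵢ × Lᵢ(x)
where Lᵢ(x) = Π_{j≠i} (x - xⱼ)/(xᵢ - xⱼ)

L_0(-1.5) = (-1.5 - (-1))/(-3 - (-1)) = 0.250000
L_1(-1.5) = (-1.5 - (-3))/(-1 - (-3)) = 0.750000

P(-1.5) = 7×L_0(-1.5) + (-3)×L_1(-1.5)
P(-1.5) = -0.500000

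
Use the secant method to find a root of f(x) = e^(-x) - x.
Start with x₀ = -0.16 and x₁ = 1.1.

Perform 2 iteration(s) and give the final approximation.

f(x) = e^(-x) - x
x₀ = -0.16, x₁ = 1.1

Secant formula: x_{n+1} = x_n - f(x_n)(x_n - x_{n-1})/(f(x_n) - f(x_{n-1}))

Iteration 1:
  f(-0.160000) = 1.333511
  f(1.100000) = -0.767129
  x_2 = 1.100000 - (-0.767129)×(1.100000 - (-0.160000))/(-0.767129 - 1.333511)
       = 0.639863
Iteration 2:
  f(1.100000) = -0.767129
  f(0.639863) = -0.112498
  x_3 = 0.639863 - (-0.112498)×(0.639863 - 1.100000)/(-0.112498 - (-0.767129))
       = 0.560788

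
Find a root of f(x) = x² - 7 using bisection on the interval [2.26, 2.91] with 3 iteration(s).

f(x) = x² - 7
Initial interval: [2.26, 2.91]

Iteration 1:
  c_1 = (2.260000 + 2.910000)/2 = 2.585000
  f(c_1) = f(2.585000) = -0.317775
  f(a) × f(c) ≥ 0, new interval: [2.585000, 2.910000]
Iteration 2:
  c_2 = (2.585000 + 2.910000)/2 = 2.747500
  f(c_2) = f(2.747500) = 0.548756
  f(a) × f(c) < 0, new interval: [2.585000, 2.747500]
Iteration 3:
  c_3 = (2.585000 + 2.747500)/2 = 2.666250
  f(c_3) = f(2.666250) = 0.108889
  f(a) × f(c) < 0, new interval: [2.585000, 2.666250]

After 3 iteration(s), the approximation is c_3 = 2.666250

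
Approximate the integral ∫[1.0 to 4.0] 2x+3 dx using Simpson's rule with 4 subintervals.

f(x) = 2x+3
a = 1.0, b = 4.0, n = 4
h = (b - a)/n = 0.750000

Simpson's rule: (h/3)[f(x₀) + 4f(x₁) + 2f(x₂) + ... + f(xₙ)]

x_0 = 1.0000, f(x_0) = 5.000000, coefficient = 1
x_1 = 1.7500, f(x_1) = 6.500000, coefficient = 4
x_2 = 2.5000, f(x_2) = 8.000000, coefficient = 2
x_3 = 3.2500, f(x_3) = 9.500000, coefficient = 4
x_4 = 4.0000, f(x_4) = 11.000000, coefficient = 1

I ≈ (0.750000/3) × 96.000000 = 24.000000
Exact value: 24.000000
Error: 0.000000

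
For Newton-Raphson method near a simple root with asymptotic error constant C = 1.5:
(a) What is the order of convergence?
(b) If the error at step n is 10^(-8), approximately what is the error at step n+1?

(a) Newton-Raphson has quadratic (order 2) convergence near simple roots.
    This means |e_{n+1}| ≈ C|e_n|².

(b) With |e_n| = 10^(-8) and C = 1.5:
    |e_{n+1}| ≈ 1.5 × (10^(-8))² = 1.5 × 10^(-16)

(a) 2 (quadratic); (b) |e_{n+1}| ≈ 1.500e-16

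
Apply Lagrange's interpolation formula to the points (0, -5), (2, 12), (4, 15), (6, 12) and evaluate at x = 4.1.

Lagrange interpolation formula:
P(x) = Σ yᵢ × Lᵢ(x)
where Lᵢ(x) = Π_{j≠i} (x - xⱼ)/(xᵢ - xⱼ)

L_0(4.1) = (4.1 - 2)/(0 - 2) × (4.1 - 4)/(0 - 4) × (4.1 - 6)/(0 - 6) = 0.008312
L_1(4.1) = (4.1 - 0)/(2 - 0) × (4.1 - 4)/(2 - 4) × (4.1 - 6)/(2 - 6) = -0.048687
L_2(4.1) = (4.1 - 0)/(4 - 0) × (4.1 - 2)/(4 - 2) × (4.1 - 6)/(4 - 6) = 1.022437
L_3(4.1) = (4.1 - 0)/(6 - 0) × (4.1 - 2)/(6 - 2) × (4.1 - 4)/(6 - 4) = 0.017937

P(4.1) = (-5)×L_0(4.1) + 12×L_1(4.1) + 15×L_2(4.1) + 12×L_3(4.1)
P(4.1) = 14.926000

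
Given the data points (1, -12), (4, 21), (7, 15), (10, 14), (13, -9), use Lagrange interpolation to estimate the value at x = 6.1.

Lagrange interpolation formula:
P(x) = Σ yᵢ × Lᵢ(x)
where Lᵢ(x) = Π_{j≠i} (x - xⱼ)/(xᵢ - xⱼ)

L_0(6.1) = (6.1 - 4)/(1 - 4) × (6.1 - 7)/(1 - 7) × (6.1 - 10)/(1 - 10) × (6.1 - 13)/(1 - 13) = -0.026163
L_1(6.1) = (6.1 - 1)/(4 - 1) × (6.1 - 7)/(4 - 7) × (6.1 - 10)/(4 - 10) × (6.1 - 13)/(4 - 13) = 0.254150
L_2(6.1) = (6.1 - 1)/(7 - 1) × (6.1 - 4)/(7 - 4) × (6.1 - 10)/(7 - 10) × (6.1 - 13)/(7 - 13) = 0.889525
L_3(6.1) = (6.1 - 1)/(10 - 1) × (6.1 - 4)/(10 - 4) × (6.1 - 7)/(10 - 7) × (6.1 - 13)/(10 - 13) = -0.136850
L_4(6.1) = (6.1 - 1)/(13 - 1) × (6.1 - 4)/(13 - 4) × (6.1 - 7)/(13 - 7) × (6.1 - 10)/(13 - 10) = 0.019338

P(6.1) = (-12)×L_0(6.1) + 21×L_1(6.1) + 15×L_2(6.1) + 14×L_3(6.1) + (-9)×L_4(6.1)
P(6.1) = 16.904038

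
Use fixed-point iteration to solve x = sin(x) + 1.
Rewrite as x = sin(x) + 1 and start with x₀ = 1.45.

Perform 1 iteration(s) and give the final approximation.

Equation: x = sin(x) + 1
Fixed-point form: x = sin(x) + 1
x₀ = 1.45

x_1 = g(1.450000) = 1.992713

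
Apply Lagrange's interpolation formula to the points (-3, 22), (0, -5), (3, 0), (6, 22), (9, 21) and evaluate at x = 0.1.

Lagrange interpolation formula:
P(x) = Σ yᵢ × Lᵢ(x)
where Lᵢ(x) = Π_{j≠i} (x - xⱼ)/(xᵢ - xⱼ)

L_0(0.1) = (0.1 - 0)/(-3 - 0) × (0.1 - 3)/(-3 - 3) × (0.1 - 6)/(-3 - 6) × (0.1 - 9)/(-3 - 9) = -0.007833
L_1(0.1) = (0.1 - (-3))/(0 - (-3)) × (0.1 - 3)/(0 - 3) × (0.1 - 6)/(0 - 6) × (0.1 - 9)/(0 - 9) = 0.971327
L_2(0.1) = (0.1 - (-3))/(3 - (-3)) × (0.1 - 0)/(3 - 0) × (0.1 - 6)/(3 - 6) × (0.1 - 9)/(3 - 9) = 0.050241
L_3(0.1) = (0.1 - (-3))/(6 - (-3)) × (0.1 - 0)/(6 - 0) × (0.1 - 3)/(6 - 3) × (0.1 - 9)/(6 - 9) = -0.016463
L_4(0.1) = (0.1 - (-3))/(9 - (-3)) × (0.1 - 0)/(9 - 0) × (0.1 - 3)/(9 - 3) × (0.1 - 6)/(9 - 6) = 0.002728

P(0.1) = 22×L_0(0.1) + (-5)×L_1(0.1) + 0×L_2(0.1) + 22×L_3(0.1) + 21×L_4(0.1)
P(0.1) = -5.333859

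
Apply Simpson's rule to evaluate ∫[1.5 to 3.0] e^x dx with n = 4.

f(x) = e^x
a = 1.5, b = 3.0, n = 4
h = (b - a)/n = 0.375000

Simpson's rule: (h/3)[f(x₀) + 4f(x₁) + 2f(x₂) + ... + f(xₙ)]

x_0 = 1.5000, f(x_0) = 4.481689, coefficient = 1
x_1 = 1.8750, f(x_1) = 6.520819, coefficient = 4
x_2 = 2.2500, f(x_2) = 9.487736, coefficient = 2
x_3 = 2.6250, f(x_3) = 13.804574, coefficient = 4
x_4 = 3.0000, f(x_4) = 20.085537, coefficient = 1

I ≈ (0.375000/3) × 124.844271 = 15.605534
Exact value: 15.603848
Error: 0.001686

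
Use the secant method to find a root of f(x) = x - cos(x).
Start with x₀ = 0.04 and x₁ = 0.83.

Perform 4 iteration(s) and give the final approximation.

f(x) = x - cos(x)
x₀ = 0.04, x₁ = 0.83

Secant formula: x_{n+1} = x_n - f(x_n)(x_n - x_{n-1})/(f(x_n) - f(x_{n-1}))

Iteration 1:
  f(0.040000) = -0.959200
  f(0.830000) = 0.155124
  x_2 = 0.830000 - 0.155124×(0.830000 - 0.040000)/(0.155124 - (-0.959200))
       = 0.720025
Iteration 2:
  f(0.830000) = 0.155124
  f(0.720025) = -0.031765
  x_3 = 0.720025 - (-0.031765)×(0.720025 - 0.830000)/(-0.031765 - 0.155124)
       = 0.738717
Iteration 3:
  f(0.720025) = -0.031765
  f(0.738717) = -0.000616
  x_4 = 0.738717 - (-0.000616)×(0.738717 - 0.720025)/(-0.000616 - (-0.031765))
       = 0.739087
Iteration 4:
  f(0.738717) = -0.000616
  f(0.739087) = 0.000003
  x_5 = 0.739087 - 0.000003×(0.739087 - 0.738717)/(0.000003 - (-0.000616))
       = 0.739085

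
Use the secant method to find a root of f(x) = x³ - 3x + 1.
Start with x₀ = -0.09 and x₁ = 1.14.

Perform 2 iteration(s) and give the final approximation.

f(x) = x³ - 3x + 1
x₀ = -0.09, x₁ = 1.14

Secant formula: x_{n+1} = x_n - f(x_n)(x_n - x_{n-1})/(f(x_n) - f(x_{n-1}))

Iteration 1:
  f(-0.090000) = 1.269271
  f(1.140000) = -0.938456
  x_2 = 1.140000 - (-0.938456)×(1.140000 - (-0.090000))/(-0.938456 - 1.269271)
       = 0.617154
Iteration 2:
  f(1.140000) = -0.938456
  f(0.617154) = -0.616401
  x_3 = 0.617154 - (-0.616401)×(0.617154 - 1.140000)/(-0.616401 - (-0.938456))
       = -0.383554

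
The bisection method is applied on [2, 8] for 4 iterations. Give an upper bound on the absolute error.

Bisection error bound: |error| ≤ (b-a)/2^n
|error| ≤ (8 - 2)/2^4 = 6/2^4
|error| ≤ 0.3750000000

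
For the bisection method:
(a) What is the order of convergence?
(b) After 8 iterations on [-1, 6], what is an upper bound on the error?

(a) Bisection has linear (order 1) convergence; the error is halved each step.

(b) Error bound = (b-a)/2^n = (6 - (-1))/2^{8}
    = 7/2^{8}

(a) 1 (linear); (b) error ≤ 2.73e-02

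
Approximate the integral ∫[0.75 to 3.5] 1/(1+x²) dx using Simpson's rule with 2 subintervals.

f(x) = 1/(1+x²)
a = 0.75, b = 3.5, n = 2
h = (b - a)/n = 1.375000

Simpson's rule: (h/3)[f(x₀) + 4f(x₁) + 2f(x₂) + ... + f(xₙ)]

x_0 = 0.7500, f(x_0) = 0.640000, coefficient = 1
x_1 = 2.1250, f(x_1) = 0.181303, coefficient = 4
x_2 = 3.5000, f(x_2) = 0.075472, coefficient = 1

I ≈ (1.375000/3) × 1.440684 = 0.660314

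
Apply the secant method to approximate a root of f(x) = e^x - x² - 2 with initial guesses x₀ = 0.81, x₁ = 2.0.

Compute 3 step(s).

f(x) = e^x - x² - 2
x₀ = 0.81, x₁ = 2.0

Secant formula: x_{n+1} = x_n - f(x_n)(x_n - x_{n-1})/(f(x_n) - f(x_{n-1}))

Iteration 1:
  f(0.810000) = -0.408192
  f(2.000000) = 1.389056
  x_2 = 2.000000 - 1.389056×(2.000000 - 0.810000)/(1.389056 - (-0.408192))
       = 1.080273
Iteration 2:
  f(2.000000) = 1.389056
  f(1.080273) = -0.221506
  x_3 = 1.080273 - (-0.221506)×(1.080273 - 2.000000)/(-0.221506 - 1.389056)
       = 1.206766
Iteration 3:
  f(1.080273) = -0.221506
  f(1.206766) = -0.113627
  x_4 = 1.206766 - (-0.113627)×(1.206766 - 1.080273)/(-0.113627 - (-0.221506))
       = 1.339999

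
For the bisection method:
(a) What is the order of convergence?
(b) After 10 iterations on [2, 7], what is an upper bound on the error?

(a) Bisection has linear (order 1) convergence; the error is halved each step.

(b) Error bound = (b-a)/2^n = (7 - 2)/2^{10}
    = 5/2^{10}

(a) 1 (linear); (b) error ≤ 4.88e-03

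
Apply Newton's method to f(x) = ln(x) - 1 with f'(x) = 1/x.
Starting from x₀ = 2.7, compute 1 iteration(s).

f(x) = ln(x) - 1
f'(x) = 1/x
x₀ = 2.7

Newton-Raphson formula: x_{n+1} = x_n - f(x_n)/f'(x_n)

Iteration 1:
  f(2.700000) = -0.006748
  f'(2.700000) = 0.370370
  x_1 = 2.700000 - (-0.006748)/0.370370 = 2.718220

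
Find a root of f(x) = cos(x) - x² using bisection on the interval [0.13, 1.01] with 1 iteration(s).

f(x) = cos(x) - x²
Initial interval: [0.13, 1.01]

Iteration 1:
  c_1 = (0.130000 + 1.010000)/2 = 0.570000
  f(c_1) = f(0.570000) = 0.517001
  f(a) × f(c) ≥ 0, new interval: [0.570000, 1.010000]

After 1 iteration(s), the approximation is c_1 = 0.570000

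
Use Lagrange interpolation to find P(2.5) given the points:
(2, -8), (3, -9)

Lagrange interpolation formula:
P(x) = Σ yᵢ × Lᵢ(x)
where Lᵢ(x) = Π_{j≠i} (x - xⱼ)/(xᵢ - xⱼ)

L_0(2.5) = (2.5 - 3)/(2 - 3) = 0.500000
L_1(2.5) = (2.5 - 2)/(3 - 2) = 0.500000

P(2.5) = (-8)×L_0(2.5) + (-9)×L_1(2.5)
P(2.5) = -8.500000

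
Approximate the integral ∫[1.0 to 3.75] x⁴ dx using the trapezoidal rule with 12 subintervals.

f(x) = x⁴
a = 1.0, b = 3.75, n = 12
h = (b - a)/n = 0.229167

Trapezoidal rule: (h/2)[f(x₀) + 2f(x₁) + 2f(x₂) + ... + f(xₙ)]

x_0 = 1.0000, f(x_0) = 1.000000, coefficient = 1
x_1 = 1.2292, f(x_1) = 2.282670, coefficient = 2
x_2 = 1.4583, f(x_2) = 4.523006, coefficient = 2
x_3 = 1.6875, f(x_3) = 8.109146, coefficient = 2
x_4 = 1.9167, f(x_4) = 13.495419, coefficient = 2
x_5 = 2.1458, f(x_5) = 21.202348, coefficient = 2
x_6 = 2.3750, f(x_6) = 31.816650, coefficient = 2
x_7 = 2.6042, f(x_7) = 45.991238, coefficient = 2
x_8 = 2.8333, f(x_8) = 64.445216, coefficient = 2
x_9 = 3.0625, f(x_9) = 87.963882, coefficient = 2
x_10 = 3.2917, f(x_10) = 117.398730, coefficient = 2
x_11 = 3.5208, f(x_11) = 153.667444, coefficient = 2
x_12 = 3.7500, f(x_12) = 197.753906, coefficient = 1

I ≈ (0.229167/2) × 1300.545406 = 149.020828
Exact value: 148.115430
Error: 0.905398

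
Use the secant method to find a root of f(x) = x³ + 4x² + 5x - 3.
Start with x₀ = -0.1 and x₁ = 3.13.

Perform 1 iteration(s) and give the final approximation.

f(x) = x³ + 4x² + 5x - 3
x₀ = -0.1, x₁ = 3.13

Secant formula: x_{n+1} = x_n - f(x_n)(x_n - x_{n-1})/(f(x_n) - f(x_{n-1}))

Iteration 1:
  f(-0.100000) = -3.461000
  f(3.130000) = 82.501897
  x_2 = 3.130000 - 82.501897×(3.130000 - (-0.100000))/(82.501897 - (-3.461000))
       = 0.030045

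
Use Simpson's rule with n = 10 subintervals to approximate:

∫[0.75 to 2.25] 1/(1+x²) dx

f(x) = 1/(1+x²)
a = 0.75, b = 2.25, n = 10
h = (b - a)/n = 0.150000

Simpson's rule: (h/3)[f(x₀) + 4f(x₁) + 2f(x₂) + ... + f(xₙ)]

x_0 = 0.7500, f(x_0) = 0.640000, coefficient = 1
x_1 = 0.9000, f(x_1) = 0.552486, coefficient = 4
x_2 = 1.0500, f(x_2) = 0.475624, coefficient = 2
x_3 = 1.2000, f(x_3) = 0.409836, coefficient = 4
x_4 = 1.3500, f(x_4) = 0.354296, coefficient = 2
x_5 = 1.5000, f(x_5) = 0.307692, coefficient = 4
x_6 = 1.6500, f(x_6) = 0.268637, coefficient = 2
x_7 = 1.8000, f(x_7) = 0.235849, coefficient = 4
x_8 = 1.9500, f(x_8) = 0.208225, coefficient = 2
x_9 = 2.1000, f(x_9) = 0.184843, coefficient = 4
x_10 = 2.2500, f(x_10) = 0.164948, coefficient = 1

I ≈ (0.150000/3) × 10.181338 = 0.509067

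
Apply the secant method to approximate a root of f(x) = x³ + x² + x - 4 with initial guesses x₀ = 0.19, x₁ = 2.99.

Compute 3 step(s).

f(x) = x³ + x² + x - 4
x₀ = 0.19, x₁ = 2.99

Secant formula: x_{n+1} = x_n - f(x_n)(x_n - x_{n-1})/(f(x_n) - f(x_{n-1}))

Iteration 1:
  f(0.190000) = -3.767041
  f(2.990000) = 34.660999
  x_2 = 2.990000 - 34.660999×(2.990000 - 0.190000)/(34.660999 - (-3.767041))
       = 0.464480
Iteration 2:
  f(2.990000) = 34.660999
  f(0.464480) = -3.219572
  x_3 = 0.464480 - (-3.219572)×(0.464480 - 2.990000)/(-3.219572 - 34.660999)
       = 0.679130
Iteration 3:
  f(0.464480) = -3.219572
  f(0.679130) = -2.546424
  x_4 = 0.679130 - (-2.546424)×(0.679130 - 0.464480)/(-2.546424 - (-3.219572))
       = 1.491125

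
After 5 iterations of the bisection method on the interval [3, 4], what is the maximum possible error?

Bisection error bound: |error| ≤ (b-a)/2^n
|error| ≤ (4 - 3)/2^5 = 1/2^5
|error| ≤ 0.0312500000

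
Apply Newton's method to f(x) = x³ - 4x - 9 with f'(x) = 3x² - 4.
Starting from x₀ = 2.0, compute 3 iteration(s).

f(x) = x³ - 4x - 9
f'(x) = 3x² - 4
x₀ = 2.0

Newton-Raphson formula: x_{n+1} = x_n - f(x_n)/f'(x_n)

Iteration 1:
  f(2.000000) = -9.000000
  f'(2.000000) = 8.000000
  x_1 = 2.000000 - (-9.000000)/8.000000 = 3.125000
Iteration 2:
  f(3.125000) = 9.017578
  f'(3.125000) = 25.296875
  x_2 = 3.125000 - 9.017578/25.296875 = 2.768530
Iteration 3:
  f(2.768530) = 1.145993
  f'(2.768530) = 18.994274
  x_3 = 2.768530 - 1.145993/18.994274 = 2.708196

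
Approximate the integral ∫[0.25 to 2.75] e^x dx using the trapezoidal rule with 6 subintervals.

f(x) = e^x
a = 0.25, b = 2.75, n = 6
h = (b - a)/n = 0.416667

Trapezoidal rule: (h/2)[f(x₀) + 2f(x₁) + 2f(x₂) + ... + f(xₙ)]

x_0 = 0.2500, f(x_0) = 1.284025, coefficient = 1
x_1 = 0.6667, f(x_1) = 1.947734, coefficient = 2
x_2 = 1.0833, f(x_2) = 2.954512, coefficient = 2
x_3 = 1.5000, f(x_3) = 4.481689, coefficient = 2
x_4 = 1.9167, f(x_4) = 6.798260, coefficient = 2
x_5 = 2.3333, f(x_5) = 10.312259, coefficient = 2
x_6 = 2.7500, f(x_6) = 15.642632, coefficient = 1

I ≈ (0.416667/2) × 69.915563 = 14.565742
Exact value: 14.358606
Error: 0.207136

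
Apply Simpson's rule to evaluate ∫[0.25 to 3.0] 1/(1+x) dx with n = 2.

f(x) = 1/(1+x)
a = 0.25, b = 3.0, n = 2
h = (b - a)/n = 1.375000

Simpson's rule: (h/3)[f(x₀) + 4f(x₁) + 2f(x₂) + ... + f(xₙ)]

x_0 = 0.2500, f(x_0) = 0.800000, coefficient = 1
x_1 = 1.6250, f(x_1) = 0.380952, coefficient = 4
x_2 = 3.0000, f(x_2) = 0.250000, coefficient = 1

I ≈ (1.375000/3) × 2.573810 = 1.179663
Exact value: 1.163151
Error: 0.016512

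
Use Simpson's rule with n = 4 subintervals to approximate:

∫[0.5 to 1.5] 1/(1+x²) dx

f(x) = 1/(1+x²)
a = 0.5, b = 1.5, n = 4
h = (b - a)/n = 0.250000

Simpson's rule: (h/3)[f(x₀) + 4f(x₁) + 2f(x₂) + ... + f(xₙ)]

x_0 = 0.5000, f(x_0) = 0.800000, coefficient = 1
x_1 = 0.7500, f(x_1) = 0.640000, coefficient = 4
x_2 = 1.0000, f(x_2) = 0.500000, coefficient = 2
x_3 = 1.2500, f(x_3) = 0.390244, coefficient = 4
x_4 = 1.5000, f(x_4) = 0.307692, coefficient = 1

I ≈ (0.250000/3) × 6.228668 = 0.519056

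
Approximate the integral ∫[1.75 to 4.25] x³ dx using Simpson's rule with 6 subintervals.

f(x) = x³
a = 1.75, b = 4.25, n = 6
h = (b - a)/n = 0.416667

Simpson's rule: (h/3)[f(x₀) + 4f(x₁) + 2f(x₂) + ... + f(xₙ)]

x_0 = 1.7500, f(x_0) = 5.359375, coefficient = 1
x_1 = 2.1667, f(x_1) = 10.171296, coefficient = 4
x_2 = 2.5833, f(x_2) = 17.240162, coefficient = 2
x_3 = 3.0000, f(x_3) = 27.000000, coefficient = 4
x_4 = 3.4167, f(x_4) = 39.884838, coefficient = 2
x_5 = 3.8333, f(x_5) = 56.328704, coefficient = 4
x_6 = 4.2500, f(x_6) = 76.765625, coefficient = 1

I ≈ (0.416667/3) × 570.375000 = 79.218750
Exact value: 79.218750
Error: 0.000000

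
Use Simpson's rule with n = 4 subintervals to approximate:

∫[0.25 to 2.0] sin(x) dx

f(x) = sin(x)
a = 0.25, b = 2.0, n = 4
h = (b - a)/n = 0.437500

Simpson's rule: (h/3)[f(x₀) + 4f(x₁) + 2f(x₂) + ... + f(xₙ)]

x_0 = 0.2500, f(x_0) = 0.247404, coefficient = 1
x_1 = 0.6875, f(x_1) = 0.634607, coefficient = 4
x_2 = 1.1250, f(x_2) = 0.902268, coefficient = 2
x_3 = 1.5625, f(x_3) = 0.999966, coefficient = 4
x_4 = 2.0000, f(x_4) = 0.909297, coefficient = 1

I ≈ (0.437500/3) × 9.499527 = 1.385348
Exact value: 1.385059
Error: 0.000288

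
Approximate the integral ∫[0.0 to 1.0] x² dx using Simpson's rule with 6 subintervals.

f(x) = x²
a = 0.0, b = 1.0, n = 6
h = (b - a)/n = 0.166667

Simpson's rule: (h/3)[f(x₀) + 4f(x₁) + 2f(x₂) + ... + f(xₙ)]

x_0 = 0.0000, f(x_0) = 0.000000, coefficient = 1
x_1 = 0.1667, f(x_1) = 0.027778, coefficient = 4
x_2 = 0.3333, f(x_2) = 0.111111, coefficient = 2
x_3 = 0.5000, f(x_3) = 0.250000, coefficient = 4
x_4 = 0.6667, f(x_4) = 0.444444, coefficient = 2
x_5 = 0.8333, f(x_5) = 0.694444, coefficient = 4
x_6 = 1.0000, f(x_6) = 1.000000, coefficient = 1

I ≈ (0.166667/3) × 6.000000 = 0.333333
Exact value: 0.333333
Error: 0.000000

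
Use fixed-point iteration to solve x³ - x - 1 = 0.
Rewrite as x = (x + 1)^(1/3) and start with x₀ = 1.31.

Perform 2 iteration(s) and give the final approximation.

Equation: x³ - x - 1 = 0
Fixed-point form: x = (x + 1)^(1/3)
x₀ = 1.31

x_1 = g(1.310000) = 1.321916
x_2 = g(1.321916) = 1.324186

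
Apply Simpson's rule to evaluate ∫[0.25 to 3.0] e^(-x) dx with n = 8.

f(x) = e^(-x)
a = 0.25, b = 3.0, n = 8
h = (b - a)/n = 0.343750

Simpson's rule: (h/3)[f(x₀) + 4f(x₁) + 2f(x₂) + ... + f(xₙ)]

x_0 = 0.2500, f(x_0) = 0.778801, coefficient = 1
x_1 = 0.5938, f(x_1) = 0.552252, coefficient = 4
x_2 = 0.9375, f(x_2) = 0.391606, coefficient = 2
x_3 = 1.2812, f(x_3) = 0.277690, coefficient = 4
x_4 = 1.6250, f(x_4) = 0.196912, coefficient = 2
x_5 = 1.9688, f(x_5) = 0.139631, coefficient = 4
x_6 = 2.3125, f(x_6) = 0.099013, coefficient = 2
x_7 = 2.6562, f(x_7) = 0.070211, coefficient = 4
x_8 = 3.0000, f(x_8) = 0.049787, coefficient = 1

I ≈ (0.343750/3) × 6.362788 = 0.729069
Exact value: 0.729014
Error: 0.000056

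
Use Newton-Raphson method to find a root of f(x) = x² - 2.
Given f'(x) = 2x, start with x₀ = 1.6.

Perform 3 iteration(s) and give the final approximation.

f(x) = x² - 2
f'(x) = 2x
x₀ = 1.6

Newton-Raphson formula: x_{n+1} = x_n - f(x_n)/f'(x_n)

Iteration 1:
  f(1.600000) = 0.560000
  f'(1.600000) = 3.200000
  x_1 = 1.600000 - 0.560000/3.200000 = 1.425000
Iteration 2:
  f(1.425000) = 0.030625
  f'(1.425000) = 2.850000
  x_2 = 1.425000 - 0.030625/2.850000 = 1.414254
Iteration 3:
  f(1.414254) = 0.000115
  f'(1.414254) = 2.828509
  x_3 = 1.414254 - 0.000115/2.828509 = 1.414214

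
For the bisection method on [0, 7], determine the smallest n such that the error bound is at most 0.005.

We need (b-a)/2^n ≤ 0.005
(7 - 0)/2^n ≤ 0.005
7/2^n ≤ 0.005
2^n ≥ 1400
n ≥ log₂(1400) = 10.45
n ≥ 11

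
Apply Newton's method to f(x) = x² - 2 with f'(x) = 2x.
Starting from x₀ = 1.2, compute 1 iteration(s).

f(x) = x² - 2
f'(x) = 2x
x₀ = 1.2

Newton-Raphson formula: x_{n+1} = x_n - f(x_n)/f'(x_n)

Iteration 1:
  f(1.200000) = -0.560000
  f'(1.200000) = 2.400000
  x_1 = 1.200000 - (-0.560000)/2.400000 = 1.433333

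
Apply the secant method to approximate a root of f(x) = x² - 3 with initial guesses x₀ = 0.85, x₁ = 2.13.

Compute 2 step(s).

f(x) = x² - 3
x₀ = 0.85, x₁ = 2.13

Secant formula: x_{n+1} = x_n - f(x_n)(x_n - x_{n-1})/(f(x_n) - f(x_{n-1}))

Iteration 1:
  f(0.850000) = -2.277500
  f(2.130000) = 1.536900
  x_2 = 2.130000 - 1.536900×(2.130000 - 0.850000)/(1.536900 - (-2.277500))
       = 1.614262
Iteration 2:
  f(2.130000) = 1.536900
  f(1.614262) = -0.394159
  x_3 = 1.614262 - (-0.394159)×(1.614262 - 2.130000)/(-0.394159 - 1.536900)
       = 1.719532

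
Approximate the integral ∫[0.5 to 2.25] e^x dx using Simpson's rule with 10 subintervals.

f(x) = e^x
a = 0.5, b = 2.25, n = 10
h = (b - a)/n = 0.175000

Simpson's rule: (h/3)[f(x₀) + 4f(x₁) + 2f(x₂) + ... + f(xₙ)]

x_0 = 0.5000, f(x_0) = 1.648721, coefficient = 1
x_1 = 0.6750, f(x_1) = 1.964033, coefficient = 4
x_2 = 0.8500, f(x_2) = 2.339647, coefficient = 2
x_3 = 1.0250, f(x_3) = 2.787095, coefficient = 4
x_4 = 1.2000, f(x_4) = 3.320117, coefficient = 2
x_5 = 1.3750, f(x_5) = 3.955077, coefficient = 4
x_6 = 1.5500, f(x_6) = 4.711470, coefficient = 2
x_7 = 1.7250, f(x_7) = 5.612521, coefficient = 4
x_8 = 1.9000, f(x_8) = 6.685894, coefficient = 2
x_9 = 2.0750, f(x_9) = 7.964546, coefficient = 4
x_10 = 2.2500, f(x_10) = 9.487736, coefficient = 1

I ≈ (0.175000/3) × 134.383804 = 7.839055
Exact value: 7.839015
Error: 0.000041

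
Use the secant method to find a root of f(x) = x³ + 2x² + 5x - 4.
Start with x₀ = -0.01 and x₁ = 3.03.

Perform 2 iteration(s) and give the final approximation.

f(x) = x³ + 2x² + 5x - 4
x₀ = -0.01, x₁ = 3.03

Secant formula: x_{n+1} = x_n - f(x_n)(x_n - x_{n-1})/(f(x_n) - f(x_{n-1}))

Iteration 1:
  f(-0.010000) = -4.049801
  f(3.030000) = 57.329927
  x_2 = 3.030000 - 57.329927×(3.030000 - (-0.010000))/(57.329927 - (-4.049801))
       = 0.190578
Iteration 2:
  f(3.030000) = 57.329927
  f(0.190578) = -2.967551
  x_3 = 0.190578 - (-2.967551)×(0.190578 - 3.030000)/(-2.967551 - 57.329927)
       = 0.330320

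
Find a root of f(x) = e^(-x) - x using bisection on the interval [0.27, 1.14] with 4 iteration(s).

f(x) = e^(-x) - x
Initial interval: [0.27, 1.14]

Iteration 1:
  c_1 = (0.270000 + 1.140000)/2 = 0.705000
  f(c_1) = f(0.705000) = -0.210891
  f(a) × f(c) < 0, new interval: [0.270000, 0.705000]
Iteration 2:
  c_2 = (0.270000 + 0.705000)/2 = 0.487500
  f(c_2) = f(0.487500) = 0.126660
  f(a) × f(c) ≥ 0, new interval: [0.487500, 0.705000]
Iteration 3:
  c_3 = (0.487500 + 0.705000)/2 = 0.596250
  f(c_3) = f(0.596250) = -0.045376
  f(a) × f(c) < 0, new interval: [0.487500, 0.596250]
Iteration 4:
  c_4 = (0.487500 + 0.596250)/2 = 0.541875
  f(c_4) = f(0.541875) = 0.039782
  f(a) × f(c) ≥ 0, new interval: [0.541875, 0.596250]

After 4 iteration(s), the approximation is c_4 = 0.541875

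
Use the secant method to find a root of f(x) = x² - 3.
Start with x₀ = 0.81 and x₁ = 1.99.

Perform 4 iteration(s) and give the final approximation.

f(x) = x² - 3
x₀ = 0.81, x₁ = 1.99

Secant formula: x_{n+1} = x_n - f(x_n)(x_n - x_{n-1})/(f(x_n) - f(x_{n-1}))

Iteration 1:
  f(0.810000) = -2.343900
  f(1.990000) = 0.960100
  x_2 = 1.990000 - 0.960100×(1.990000 - 0.810000)/(0.960100 - (-2.343900))
       = 1.647107
Iteration 2:
  f(1.990000) = 0.960100
  f(1.647107) = -0.287038
  x_3 = 1.647107 - (-0.287038)×(1.647107 - 1.990000)/(-0.287038 - 0.960100)
       = 1.726026
Iteration 3:
  f(1.647107) = -0.287038
  f(1.726026) = -0.020833
  x_4 = 1.726026 - (-0.020833)×(1.726026 - 1.647107)/(-0.020833 - (-0.287038))
       = 1.732203
Iteration 4:
  f(1.726026) = -0.020833
  f(1.732203) = 0.000526
  x_5 = 1.732203 - 0.000526×(1.732203 - 1.726026)/(0.000526 - (-0.020833))
       = 1.732051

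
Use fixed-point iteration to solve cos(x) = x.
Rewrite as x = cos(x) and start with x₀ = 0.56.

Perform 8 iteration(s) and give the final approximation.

Equation: cos(x) = x
Fixed-point form: x = cos(x)
x₀ = 0.56

x_1 = g(0.560000) = 0.847255
x_2 = g(0.847255) = 0.662043
x_3 = g(0.662043) = 0.788738
x_4 = g(0.788738) = 0.704741
x_5 = g(0.704741) = 0.761779
x_6 = g(0.761779) = 0.723609
x_7 = g(0.723609) = 0.749421
x_8 = g(0.749421) = 0.732083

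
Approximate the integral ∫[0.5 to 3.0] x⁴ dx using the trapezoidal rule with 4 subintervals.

f(x) = x⁴
a = 0.5, b = 3.0, n = 4
h = (b - a)/n = 0.625000

Trapezoidal rule: (h/2)[f(x₀) + 2f(x₁) + 2f(x₂) + ... + f(xₙ)]

x_0 = 0.5000, f(x_0) = 0.062500, coefficient = 1
x_1 = 1.1250, f(x_1) = 1.601807, coefficient = 2
x_2 = 1.7500, f(x_2) = 9.378906, coefficient = 2
x_3 = 2.3750, f(x_3) = 31.816650, coefficient = 2
x_4 = 3.0000, f(x_4) = 81.000000, coefficient = 1

I ≈ (0.625000/2) × 166.657227 = 52.080383
Exact value: 48.593750
Error: 3.486633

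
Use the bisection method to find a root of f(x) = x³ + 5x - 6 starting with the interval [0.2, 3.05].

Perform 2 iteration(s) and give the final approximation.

f(x) = x³ + 5x - 6
Initial interval: [0.2, 3.05]

Iteration 1:
  c_1 = (0.200000 + 3.050000)/2 = 1.625000
  f(c_1) = f(1.625000) = 6.416016
  f(a) × f(c) < 0, new interval: [0.200000, 1.625000]
Iteration 2:
  c_2 = (0.200000 + 1.625000)/2 = 0.912500
  f(c_2) = f(0.912500) = -0.677701
  f(a) × f(c) ≥ 0, new interval: [0.912500, 1.625000]

After 2 iteration(s), the approximation is c_2 = 0.912500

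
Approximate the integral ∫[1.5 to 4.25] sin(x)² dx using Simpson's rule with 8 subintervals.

f(x) = sin(x)²
a = 1.5, b = 4.25, n = 8
h = (b - a)/n = 0.343750

Simpson's rule: (h/3)[f(x₀) + 4f(x₁) + 2f(x₂) + ... + f(xₙ)]

x_0 = 1.5000, f(x_0) = 0.994996, coefficient = 1
x_1 = 1.8438, f(x_1) = 0.927328, coefficient = 4
x_2 = 2.1875, f(x_2) = 0.665512, coefficient = 2
x_3 = 2.5312, f(x_3) = 0.328499, coefficient = 4
x_4 = 2.8750, f(x_4) = 0.069404, coefficient = 2
x_5 = 3.2188, f(x_5) = 0.005941, coefficient = 4
x_6 = 3.5625, f(x_6) = 0.166945, coefficient = 2
x_7 = 3.9062, f(x_7) = 0.479265, coefficient = 4
x_8 = 4.2500, f(x_8) = 0.801006, coefficient = 1

I ≈ (0.343750/3) × 10.563859 = 1.210442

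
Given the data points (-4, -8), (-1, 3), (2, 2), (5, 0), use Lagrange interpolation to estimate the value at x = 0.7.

Lagrange interpolation formula:
P(x) = Σ yᵢ × Lᵢ(x)
where Lᵢ(x) = Π_{j≠i} (x - xⱼ)/(xᵢ - xⱼ)

L_0(0.7) = (0.7 - (-1))/(-4 - (-1)) × (0.7 - 2)/(-4 - 2) × (0.7 - 5)/(-4 - 5) = -0.058660
L_1(0.7) = (0.7 - (-4))/(-1 - (-4)) × (0.7 - 2)/(-1 - 2) × (0.7 - 5)/(-1 - 5) = 0.486537
L_2(0.7) = (0.7 - (-4))/(2 - (-4)) × (0.7 - (-1))/(2 - (-1)) × (0.7 - 5)/(2 - 5) = 0.636241
L_3(0.7) = (0.7 - (-4))/(5 - (-4)) × (0.7 - (-1))/(5 - (-1)) × (0.7 - 2)/(5 - 2) = -0.064117

P(0.7) = (-8)×L_0(0.7) + 3×L_1(0.7) + 2×L_2(0.7) + 0×L_3(0.7)
P(0.7) = 3.201377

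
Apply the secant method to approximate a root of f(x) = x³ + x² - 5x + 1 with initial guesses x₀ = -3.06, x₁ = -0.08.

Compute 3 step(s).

f(x) = x³ + x² - 5x + 1
x₀ = -3.06, x₁ = -0.08

Secant formula: x_{n+1} = x_n - f(x_n)(x_n - x_{n-1})/(f(x_n) - f(x_{n-1}))

Iteration 1:
  f(-3.060000) = -2.989016
  f(-0.080000) = 1.405888
  x_2 = -0.080000 - 1.405888×(-0.080000 - (-3.060000))/(1.405888 - (-2.989016))
       = -1.033274
Iteration 2:
  f(-0.080000) = 1.405888
  f(-1.033274) = 6.130844
  x_3 = -1.033274 - 6.130844×(-1.033274 - (-0.080000))/(6.130844 - 1.405888)
       = 0.203642
Iteration 3:
  f(-1.033274) = 6.130844
  f(0.203642) = 0.031705
  x_4 = 0.203642 - 0.031705×(0.203642 - (-1.033274))/(0.031705 - 6.130844)
       = 0.210072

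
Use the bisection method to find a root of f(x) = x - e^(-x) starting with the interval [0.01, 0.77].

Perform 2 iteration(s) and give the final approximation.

f(x) = x - e^(-x)
Initial interval: [0.01, 0.77]

Iteration 1:
  c_1 = (0.010000 + 0.770000)/2 = 0.390000
  f(c_1) = f(0.390000) = -0.287057
  f(a) × f(c) ≥ 0, new interval: [0.390000, 0.770000]
Iteration 2:
  c_2 = (0.390000 + 0.770000)/2 = 0.580000
  f(c_2) = f(0.580000) = 0.020102
  f(a) × f(c) < 0, new interval: [0.390000, 0.580000]

After 2 iteration(s), the approximation is c_2 = 0.580000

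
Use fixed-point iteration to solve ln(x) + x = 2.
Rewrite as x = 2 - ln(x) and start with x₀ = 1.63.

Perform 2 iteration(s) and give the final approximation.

Equation: ln(x) + x = 2
Fixed-point form: x = 2 - ln(x)
x₀ = 1.63

x_1 = g(1.630000) = 1.511420
x_2 = g(1.511420) = 1.586950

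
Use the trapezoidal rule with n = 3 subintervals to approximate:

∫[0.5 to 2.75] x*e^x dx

f(x) = x*e^x
a = 0.5, b = 2.75, n = 3
h = (b - a)/n = 0.750000

Trapezoidal rule: (h/2)[f(x₀) + 2f(x₁) + 2f(x₂) + ... + f(xₙ)]

x_0 = 0.5000, f(x_0) = 0.824361, coefficient = 1
x_1 = 1.2500, f(x_1) = 4.362929, coefficient = 2
x_2 = 2.0000, f(x_2) = 14.778112, coefficient = 2
x_3 = 2.7500, f(x_3) = 43.017238, coefficient = 1

I ≈ (0.750000/2) × 82.123680 = 30.796380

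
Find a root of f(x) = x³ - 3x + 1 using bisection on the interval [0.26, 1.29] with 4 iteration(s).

f(x) = x³ - 3x + 1
Initial interval: [0.26, 1.29]

Iteration 1:
  c_1 = (0.260000 + 1.290000)/2 = 0.775000
  f(c_1) = f(0.775000) = -0.859516
  f(a) × f(c) < 0, new interval: [0.260000, 0.775000]
Iteration 2:
  c_2 = (0.260000 + 0.775000)/2 = 0.517500
  f(c_2) = f(0.517500) = -0.413910
  f(a) × f(c) < 0, new interval: [0.260000, 0.517500]
Iteration 3:
  c_3 = (0.260000 + 0.517500)/2 = 0.388750
  f(c_3) = f(0.388750) = -0.107500
  f(a) × f(c) < 0, new interval: [0.260000, 0.388750]
Iteration 4:
  c_4 = (0.260000 + 0.388750)/2 = 0.324375
  f(c_4) = f(0.324375) = 0.061005
  f(a) × f(c) ≥ 0, new interval: [0.324375, 0.388750]

After 4 iteration(s), the approximation is c_4 = 0.324375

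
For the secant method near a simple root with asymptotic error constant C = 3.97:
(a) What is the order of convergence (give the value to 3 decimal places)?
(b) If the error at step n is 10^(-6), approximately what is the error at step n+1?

(a) Secant method has superlinear convergence with order φ = (1+√5)/2 ≈ 1.618.
    This means |e_{n+1}| ≈ C|e_n|^1.618.

(b) With |e_n| = 10^(-6) and C = 3.97:
    |e_{n+1}| ≈ 3.97 × (10^(-6))^1.618 = 3.97 × 10^(-9.71)

(a) ≈ 1.618 (golden ratio); (b) |e_{n+1}| ≈ 7.773e-10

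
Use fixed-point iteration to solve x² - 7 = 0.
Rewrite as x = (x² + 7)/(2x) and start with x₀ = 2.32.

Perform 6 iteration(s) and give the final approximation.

Equation: x² - 7 = 0
Fixed-point form: x = (x² + 7)/(2x)
x₀ = 2.32

x_1 = g(2.320000) = 2.668621
x_2 = g(2.668621) = 2.645849
x_3 = g(2.645849) = 2.645751
x_4 = g(2.645751) = 2.645751
x_5 = g(2.645751) = 2.645751
x_6 = g(2.645751) = 2.645751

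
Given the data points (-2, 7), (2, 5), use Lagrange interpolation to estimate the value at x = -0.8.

Lagrange interpolation formula:
P(x) = Σ yᵢ × Lᵢ(x)
where Lᵢ(x) = Π_{j≠i} (x - xⱼ)/(xᵢ - xⱼ)

L_0(-0.8) = (-0.8 - 2)/(-2 - 2) = 0.700000
L_1(-0.8) = (-0.8 - (-2))/(2 - (-2)) = 0.300000

P(-0.8) = 7×L_0(-0.8) + 5×L_1(-0.8)
P(-0.8) = 6.400000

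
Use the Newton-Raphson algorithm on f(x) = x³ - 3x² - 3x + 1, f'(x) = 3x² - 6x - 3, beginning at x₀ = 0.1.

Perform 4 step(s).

f(x) = x³ - 3x² - 3x + 1
f'(x) = 3x² - 6x - 3
x₀ = 0.1

Newton-Raphson formula: x_{n+1} = x_n - f(x_n)/f'(x_n)

Iteration 1:
  f(0.100000) = 0.671000
  f'(0.100000) = -3.570000
  x_1 = 0.100000 - 0.671000/(-3.570000) = 0.287955
Iteration 2:
  f(0.287955) = -0.088743
  f'(0.287955) = -4.478977
  x_2 = 0.287955 - (-0.088743)/(-4.478977) = 0.268142
Iteration 3:
  f(0.268142) = -0.000846
  f'(0.268142) = -4.393151
  x_3 = 0.268142 - (-0.000846)/(-4.393151) = 0.267949
Iteration 4:
  f(0.267949) = 0.000000
  f'(0.267949) = -4.392305
  x_4 = 0.267949 - 0.000000/(-4.392305) = 0.267949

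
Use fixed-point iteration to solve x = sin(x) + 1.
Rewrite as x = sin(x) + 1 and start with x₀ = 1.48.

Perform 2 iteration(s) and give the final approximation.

Equation: x = sin(x) + 1
Fixed-point form: x = sin(x) + 1
x₀ = 1.48

x_1 = g(1.480000) = 1.995881
x_2 = g(1.995881) = 1.911004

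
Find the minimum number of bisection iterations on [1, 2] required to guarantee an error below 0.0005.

We need (b-a)/2^n ≤ 0.0005
(2 - 1)/2^n ≤ 0.0005
1/2^n ≤ 0.0005
2^n ≥ 2000
n ≥ log₂(2000) = 10.97
n ≥ 11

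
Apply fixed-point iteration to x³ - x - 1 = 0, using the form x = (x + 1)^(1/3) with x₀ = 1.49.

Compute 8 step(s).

Equation: x³ - x - 1 = 0
Fixed-point form: x = (x + 1)^(1/3)
x₀ = 1.49

x_1 = g(1.490000) = 1.355397
x_2 = g(1.355397) = 1.330520
x_3 = g(1.330520) = 1.325819
x_4 = g(1.325819) = 1.324927
x_5 = g(1.324927) = 1.324758
x_6 = g(1.324758) = 1.324726
x_7 = g(1.324726) = 1.324719
x_8 = g(1.324719) = 1.324718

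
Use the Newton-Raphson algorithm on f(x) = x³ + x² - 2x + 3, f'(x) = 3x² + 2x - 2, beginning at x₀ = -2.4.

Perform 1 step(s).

f(x) = x³ + x² - 2x + 3
f'(x) = 3x² + 2x - 2
x₀ = -2.4

Newton-Raphson formula: x_{n+1} = x_n - f(x_n)/f'(x_n)

Iteration 1:
  f(-2.400000) = -0.264000
  f'(-2.400000) = 10.480000
  x_1 = -2.400000 - (-0.264000)/10.480000 = -2.374809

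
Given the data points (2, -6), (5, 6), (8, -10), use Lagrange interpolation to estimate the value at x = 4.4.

Lagrange interpolation formula:
P(x) = Σ yᵢ × Lᵢ(x)
where Lᵢ(x) = Π_{j≠i} (x - xⱼ)/(xᵢ - xⱼ)

L_0(4.4) = (4.4 - 5)/(2 - 5) × (4.4 - 8)/(2 - 8) = 0.120000
L_1(4.4) = (4.4 - 2)/(5 - 2) × (4.4 - 8)/(5 - 8) = 0.960000
L_2(4.4) = (4.4 - 2)/(8 - 2) × (4.4 - 5)/(8 - 5) = -0.080000

P(4.4) = (-6)×L_0(4.4) + 6×L_1(4.4) + (-10)×L_2(4.4)
P(4.4) = 5.840000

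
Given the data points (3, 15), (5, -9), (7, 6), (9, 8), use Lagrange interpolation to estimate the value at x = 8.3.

Lagrange interpolation formula:
P(x) = Σ yᵢ × Lᵢ(x)
where Lᵢ(x) = Π_{j≠i} (x - xⱼ)/(xᵢ - xⱼ)

L_0(8.3) = (8.3 - 5)/(3 - 5) × (8.3 - 7)/(3 - 7) × (8.3 - 9)/(3 - 9) = 0.062562
L_1(8.3) = (8.3 - 3)/(5 - 3) × (8.3 - 7)/(5 - 7) × (8.3 - 9)/(5 - 9) = -0.301437
L_2(8.3) = (8.3 - 3)/(7 - 3) × (8.3 - 5)/(7 - 5) × (8.3 - 9)/(7 - 9) = 0.765187
L_3(8.3) = (8.3 - 3)/(9 - 3) × (8.3 - 5)/(9 - 5) × (8.3 - 7)/(9 - 7) = 0.473688

P(8.3) = 15×L_0(8.3) + (-9)×L_1(8.3) + 6×L_2(8.3) + 8×L_3(8.3)
P(8.3) = 12.032000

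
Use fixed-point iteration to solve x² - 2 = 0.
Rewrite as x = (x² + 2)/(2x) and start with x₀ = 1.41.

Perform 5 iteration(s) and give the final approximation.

Equation: x² - 2 = 0
Fixed-point form: x = (x² + 2)/(2x)
x₀ = 1.41

x_1 = g(1.410000) = 1.414220
x_2 = g(1.414220) = 1.414214
x_3 = g(1.414214) = 1.414214
x_4 = g(1.414214) = 1.414214
x_5 = g(1.414214) = 1.414214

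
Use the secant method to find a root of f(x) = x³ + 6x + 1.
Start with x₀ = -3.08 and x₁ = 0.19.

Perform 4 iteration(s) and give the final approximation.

f(x) = x³ + 6x + 1
x₀ = -3.08, x₁ = 0.19

Secant formula: x_{n+1} = x_n - f(x_n)(x_n - x_{n-1})/(f(x_n) - f(x_{n-1}))

Iteration 1:
  f(-3.080000) = -46.698112
  f(0.190000) = 2.146859
  x_2 = 0.190000 - 2.146859×(0.190000 - (-3.080000))/(2.146859 - (-46.698112))
       = 0.046275
Iteration 2:
  f(0.190000) = 2.146859
  f(0.046275) = 1.277751
  x_3 = 0.046275 - 1.277751×(0.046275 - 0.190000)/(1.277751 - 2.146859)
       = -0.165027
Iteration 3:
  f(0.046275) = 1.277751
  f(-0.165027) = 0.005345
  x_4 = -0.165027 - 0.005345×(-0.165027 - 0.046275)/(0.005345 - 1.277751)
       = -0.165914
Iteration 4:
  f(-0.165027) = 0.005345
  f(-0.165914) = -0.000054
  x_5 = -0.165914 - (-0.000054)×(-0.165914 - (-0.165027))/(-0.000054 - 0.005345)
       = -0.165906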